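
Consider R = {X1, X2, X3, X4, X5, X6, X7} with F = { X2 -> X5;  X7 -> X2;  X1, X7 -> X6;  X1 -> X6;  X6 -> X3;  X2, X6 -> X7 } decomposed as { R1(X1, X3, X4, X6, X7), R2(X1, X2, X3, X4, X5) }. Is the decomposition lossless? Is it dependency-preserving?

Lossless test: (X1, X3, X4)⁺ = {X1, X3, X4, X6}, which is a superkey of neither fragment — lossy.
Dependency preservation: the restricted closure of {X7} across the fragments never reaches {X2}, so X7 → X2 cannot be enforced without a join — not preserved.

lossy and not dependency-preserving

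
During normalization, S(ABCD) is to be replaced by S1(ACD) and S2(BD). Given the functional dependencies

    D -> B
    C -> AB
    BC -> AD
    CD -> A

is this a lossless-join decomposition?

Common attributes: S1 ∩ S2 = {D}.
Closure of {D}: D → B applies, adding B. So (D)⁺ = {BD}.
This closure contains every attribute of S2, so S1 ∩ S2 → S2. The join is lossless.

Yes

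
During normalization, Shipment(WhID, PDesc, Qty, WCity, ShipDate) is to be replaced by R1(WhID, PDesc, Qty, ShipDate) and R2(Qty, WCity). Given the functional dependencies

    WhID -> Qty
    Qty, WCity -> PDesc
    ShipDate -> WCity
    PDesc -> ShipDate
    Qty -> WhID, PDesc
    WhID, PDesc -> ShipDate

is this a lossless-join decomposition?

Yes

Common attributes: R1 ∩ R2 = {Qty}.
Closure of {Qty}: Qty → WhID, PDesc applies, adding WhID, PDesc; WhID, PDesc → ShipDate applies, adding ShipDate; ShipDate → WCity applies, adding WCity. So (Qty)⁺ = {WhID, PDesc, Qty, WCity, ShipDate}.
This closure contains every attribute of R1, so R1 ∩ R2 → R1. The join is lossless.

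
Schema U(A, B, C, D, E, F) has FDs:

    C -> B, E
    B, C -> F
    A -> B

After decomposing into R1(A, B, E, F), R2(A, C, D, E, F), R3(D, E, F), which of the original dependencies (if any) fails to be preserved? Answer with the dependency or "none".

Check C → B, E: no single fragment contains all of {B, C, E}, and the restricted closure of {C} across the fragments never reaches {B, E}.
B, C → F is preserved.
A → B is preserved.

C -> B, E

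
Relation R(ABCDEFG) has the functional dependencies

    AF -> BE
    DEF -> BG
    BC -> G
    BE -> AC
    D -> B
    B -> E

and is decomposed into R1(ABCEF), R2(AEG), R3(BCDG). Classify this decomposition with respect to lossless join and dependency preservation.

Lossless test (chase): Rows 1 and 3 agree on BC; apply BC→G and equate their G entries. Rows 1 and 3 agree on B; apply B→E and equate their E entries. Rows 1 and 3 agree on BE; apply BE→AC and equate their AC entries. No row becomes fully distinguished — the join is lossy.
Dependency preservation: DEF → BG is not contained in any single fragment, but the restricted closure of its left-hand side across the fragments still reaches the right-hand side; the remaining FDs each lie inside some fragment. All dependencies are preserved.

lossy but dependency-preserving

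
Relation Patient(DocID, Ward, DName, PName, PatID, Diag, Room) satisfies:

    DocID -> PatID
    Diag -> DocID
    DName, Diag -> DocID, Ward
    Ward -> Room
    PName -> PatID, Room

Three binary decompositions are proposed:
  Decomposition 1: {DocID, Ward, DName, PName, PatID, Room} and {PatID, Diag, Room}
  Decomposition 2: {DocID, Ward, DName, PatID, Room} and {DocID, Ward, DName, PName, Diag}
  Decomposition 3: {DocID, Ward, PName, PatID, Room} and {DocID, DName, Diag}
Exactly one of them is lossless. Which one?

Decomposition 1: common = {PatID, Room}, closure = {PatID, Room} → lossy.
Decomposition 2: common = {DocID, Ward, DName}, closure = {DocID, Ward, DName, PatID, Room} → lossless.
Decomposition 3: common = {DocID}, closure = {DocID, PatID} → lossy.

Decomposition 2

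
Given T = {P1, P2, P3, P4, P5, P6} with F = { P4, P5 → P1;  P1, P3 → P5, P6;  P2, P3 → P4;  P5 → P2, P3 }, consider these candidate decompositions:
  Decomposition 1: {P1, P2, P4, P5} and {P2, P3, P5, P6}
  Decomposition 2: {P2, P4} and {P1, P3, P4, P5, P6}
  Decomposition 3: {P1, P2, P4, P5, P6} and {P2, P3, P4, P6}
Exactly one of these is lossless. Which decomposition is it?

Decomposition 1: common = {P2, P5}, closure = {P1, P2, P3, P4, P5, P6} → lossless.
Decomposition 2: common = {P4}, closure = {P4} → lossy.
Decomposition 3: common = {P2, P4, P6}, closure = {P2, P4, P6} → lossy.

Decomposition 1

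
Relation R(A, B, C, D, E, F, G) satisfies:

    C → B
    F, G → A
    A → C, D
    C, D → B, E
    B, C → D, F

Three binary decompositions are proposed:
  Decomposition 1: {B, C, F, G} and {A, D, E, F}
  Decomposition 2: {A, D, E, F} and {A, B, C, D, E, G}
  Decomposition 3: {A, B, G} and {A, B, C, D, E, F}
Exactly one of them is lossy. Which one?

Decomposition 1: common = {F}, closure = {F} → lossy.
Decomposition 2: common = {A, D, E}, closure = {A, B, C, D, E, F} → lossless.
Decomposition 3: common = {A, B}, closure = {A, B, C, D, E, F} → lossless.

Decomposition 1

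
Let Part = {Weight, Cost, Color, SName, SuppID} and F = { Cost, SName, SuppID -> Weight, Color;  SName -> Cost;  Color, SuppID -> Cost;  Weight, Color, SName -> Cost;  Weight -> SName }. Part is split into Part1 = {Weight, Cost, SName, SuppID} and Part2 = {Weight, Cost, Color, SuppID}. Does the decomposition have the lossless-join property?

Yes

Common attributes: Part1 ∩ Part2 = {Weight, Cost, SuppID}.
Closure of {Weight, Cost, SuppID}: Weight → SName applies, adding SName; Cost, SName, SuppID → Weight, Color applies, adding Color. So (Weight, Cost, SuppID)⁺ = {Weight, Cost, Color, SName, SuppID}.
This closure contains every attribute of Part1, so Part1 ∩ Part2 → Part1. The join is lossless.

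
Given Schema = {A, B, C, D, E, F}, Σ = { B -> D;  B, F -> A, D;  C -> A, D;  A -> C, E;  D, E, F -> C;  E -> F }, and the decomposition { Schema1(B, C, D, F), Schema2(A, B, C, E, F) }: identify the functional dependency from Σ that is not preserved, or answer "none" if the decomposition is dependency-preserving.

D, E, F -> C

Check D, E, F → C: no single fragment contains all of {C, D, E, F}, and the restricted closure of {D, E, F} across the fragments never reaches {C}.
B → D is preserved.
B, F → A, D is preserved.
C → A, D is preserved.
A → C, E is preserved.
E → F is preserved.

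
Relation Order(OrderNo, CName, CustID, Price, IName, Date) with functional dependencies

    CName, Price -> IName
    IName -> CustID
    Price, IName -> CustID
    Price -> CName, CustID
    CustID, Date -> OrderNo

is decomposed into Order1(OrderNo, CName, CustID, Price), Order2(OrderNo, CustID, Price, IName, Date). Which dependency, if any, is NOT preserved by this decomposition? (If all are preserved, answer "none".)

none

CName, Price → IName: restricted closure across fragments reaches IName.
IName → CustID lies within Order2.
Price, IName → CustID lies within Order2.
Price → CName, CustID lies within Order1.
CustID, Date → OrderNo lies within Order2.
Every dependency is enforceable on the fragments, so the decomposition is dependency-preserving.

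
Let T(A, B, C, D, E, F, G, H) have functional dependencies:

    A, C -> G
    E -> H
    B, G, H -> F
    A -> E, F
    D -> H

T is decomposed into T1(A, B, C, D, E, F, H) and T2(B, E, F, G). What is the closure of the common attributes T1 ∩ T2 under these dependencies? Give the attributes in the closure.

T1 ∩ T2 = {B, E, F}.
E → H applies, adding H
Closure: {B, E, F, H}.

B, E, F, H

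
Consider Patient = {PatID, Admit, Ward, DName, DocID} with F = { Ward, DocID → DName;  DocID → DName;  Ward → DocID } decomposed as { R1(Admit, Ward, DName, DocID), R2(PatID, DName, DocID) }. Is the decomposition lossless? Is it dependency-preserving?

lossy but dependency-preserving

Lossless test: (DName, DocID)⁺ = {DName, DocID}, which is a superkey of neither fragment — lossy.
Dependency preservation: every FD's attributes lie within a single fragment, so each can be enforced locally — preserved.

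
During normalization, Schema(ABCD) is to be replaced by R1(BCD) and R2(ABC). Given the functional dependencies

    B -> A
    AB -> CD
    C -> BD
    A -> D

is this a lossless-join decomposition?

Common attributes: R1 ∩ R2 = {BC}.
Closure of {BC}: B → A applies, adding A; AB → CD applies, adding D. So (BC)⁺ = {ABCD}.
This closure contains every attribute of R1, so R1 ∩ R2 → R1. The join is lossless.

Yes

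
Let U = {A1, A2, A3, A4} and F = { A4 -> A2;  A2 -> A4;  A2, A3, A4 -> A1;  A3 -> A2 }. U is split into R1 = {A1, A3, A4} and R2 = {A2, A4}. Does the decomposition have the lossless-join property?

Yes

Common attributes: R1 ∩ R2 = {A4}.
Closure of {A4}: A4 → A2 applies, adding A2. So (A4)⁺ = {A2, A4}.
This closure contains every attribute of R2, so R1 ∩ R2 → R2. The join is lossless.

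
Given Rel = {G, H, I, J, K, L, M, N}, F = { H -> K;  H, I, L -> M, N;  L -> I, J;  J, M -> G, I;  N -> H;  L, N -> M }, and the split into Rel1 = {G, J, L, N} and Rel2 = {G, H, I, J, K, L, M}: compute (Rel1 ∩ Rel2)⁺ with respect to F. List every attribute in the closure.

Rel1 ∩ Rel2 = {G, J, L}.
L → I, J applies, adding I
Closure: {G, I, J, L}.

G, I, J, L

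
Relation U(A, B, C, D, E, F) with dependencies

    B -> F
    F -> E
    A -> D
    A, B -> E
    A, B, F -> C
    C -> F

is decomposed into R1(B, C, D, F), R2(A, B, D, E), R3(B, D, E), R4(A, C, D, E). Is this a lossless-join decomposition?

No

Chase test. Columns are A, B, C, D, E, F; row i has aⱼ where attribute j ∈ Ri, else bᵢⱼ.
Initial tableau (one row per fragment):
  row 1: b11 a2 a3 a4 b15 a6
  row 2: a1 a2 b23 a4 a5 b26
  row 3: b31 a2 b33 a4 a5 b36
  row 4: a1 b42 a3 a4 a5 b46
Rows 1 and 2 agree on B; apply B→F and equate their F entries.
Rows 1 and 3 agree on B; apply B→F and equate their F entries.
Rows 1 and 2 agree on F; apply F→E and equate their E entries.
Rows 1 and 4 agree on C; apply C→F and equate their F entries.
No row becomes fully distinguished — the join is lossy.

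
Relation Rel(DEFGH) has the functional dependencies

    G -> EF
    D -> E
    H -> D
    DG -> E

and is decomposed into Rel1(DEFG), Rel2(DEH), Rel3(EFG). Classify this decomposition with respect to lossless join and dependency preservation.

lossy but dependency-preserving

Lossless test (chase): applying each FD to every pair of rows produces no changes in the tableau, so no row becomes fully distinguished — the join is lossy.
Dependency preservation: every FD's attributes lie within a single fragment, so each can be enforced locally — preserved.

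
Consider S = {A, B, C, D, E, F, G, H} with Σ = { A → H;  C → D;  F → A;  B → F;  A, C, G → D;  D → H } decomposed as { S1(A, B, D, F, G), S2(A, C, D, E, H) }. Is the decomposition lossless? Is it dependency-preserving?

Lossless test: (A, D)⁺ = {A, D, H}, which is a superkey of neither fragment — lossy.
Dependency preservation: A, C, G → D is not contained in any single fragment, but the restricted closure of its left-hand side across the fragments still reaches the right-hand side; the remaining FDs each lie inside some fragment. All dependencies are preserved.

lossy but dependency-preserving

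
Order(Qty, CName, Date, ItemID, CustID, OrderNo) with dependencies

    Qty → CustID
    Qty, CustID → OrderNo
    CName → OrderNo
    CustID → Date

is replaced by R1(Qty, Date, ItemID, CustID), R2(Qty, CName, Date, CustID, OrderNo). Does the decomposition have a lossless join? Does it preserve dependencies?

Lossless test: (Qty, Date, CustID)⁺ = {Qty, Date, CustID, OrderNo}, which is a superkey of neither fragment — lossy.
Dependency preservation: every FD's attributes lie within a single fragment, so each can be enforced locally — preserved.

lossy but dependency-preserving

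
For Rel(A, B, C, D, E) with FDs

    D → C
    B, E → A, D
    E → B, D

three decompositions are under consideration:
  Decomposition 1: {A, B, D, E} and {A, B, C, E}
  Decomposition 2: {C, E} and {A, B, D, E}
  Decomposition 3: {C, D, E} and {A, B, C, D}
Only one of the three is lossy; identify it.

Decomposition 3

Decomposition 1: common = {A, B, E}, closure = {A, B, C, D, E} → lossless.
Decomposition 2: common = {E}, closure = {A, B, C, D, E} → lossless.
Decomposition 3: common = {C, D}, closure = {C, D} → lossy.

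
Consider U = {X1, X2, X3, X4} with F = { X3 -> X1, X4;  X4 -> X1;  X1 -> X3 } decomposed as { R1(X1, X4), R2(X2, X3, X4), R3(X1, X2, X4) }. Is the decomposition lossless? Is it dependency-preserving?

lossless and dependency-preserving

Lossless test (chase): Rows 1 and 2 agree on X4; apply X4→X1 and equate their X1 entries. Rows 1 and 2 agree on X1; apply X1→X3 and equate their X3 entries. Rows 1 and 3 agree on X1; apply X1→X3 and equate their X3 entries. Row 2 is now all distinguished symbols — the join is lossless.
Dependency preservation: X3 → X1, X4; X1 → X3 are not contained in any single fragment, but the restricted closure of each left-hand side across the fragments still reaches the right-hand side; the remaining FDs each lie inside some fragment. All dependencies are preserved.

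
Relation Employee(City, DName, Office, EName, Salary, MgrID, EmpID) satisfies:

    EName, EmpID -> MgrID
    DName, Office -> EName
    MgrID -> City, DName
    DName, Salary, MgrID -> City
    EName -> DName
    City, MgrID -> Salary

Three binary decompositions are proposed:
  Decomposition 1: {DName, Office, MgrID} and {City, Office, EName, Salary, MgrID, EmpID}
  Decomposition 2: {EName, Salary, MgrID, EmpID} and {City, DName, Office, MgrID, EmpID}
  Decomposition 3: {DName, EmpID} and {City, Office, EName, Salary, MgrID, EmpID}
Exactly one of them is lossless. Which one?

Decomposition 1

Decomposition 1: common = {Office, MgrID}, closure = {City, DName, Office, EName, Salary, MgrID} → lossless.
Decomposition 2: common = {MgrID, EmpID}, closure = {City, DName, Salary, MgrID, EmpID} → lossy.
Decomposition 3: common = {EmpID}, closure = {EmpID} → lossy.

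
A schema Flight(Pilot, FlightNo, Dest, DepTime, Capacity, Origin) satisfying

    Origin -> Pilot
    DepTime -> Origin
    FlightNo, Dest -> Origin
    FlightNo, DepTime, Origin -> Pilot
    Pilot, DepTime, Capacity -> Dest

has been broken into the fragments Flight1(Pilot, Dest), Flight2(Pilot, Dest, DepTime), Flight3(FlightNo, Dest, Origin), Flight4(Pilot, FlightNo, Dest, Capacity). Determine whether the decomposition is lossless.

Chase test. Columns are Pilot, FlightNo, Dest, DepTime, Capacity, Origin; row i has aⱼ where attribute j ∈ Flighti, else bᵢⱼ.
Initial tableau (one row per fragment):
  row 1: a1 b12 a3 b14 b15 b16
  row 2: a1 b22 a3 a4 b25 b26
  row 3: b31 a2 a3 b34 b35 a6
  row 4: a1 a2 a3 b44 a5 b46
Rows 3 and 4 agree on FlightNo, Dest; apply FlightNo, Dest→Origin and equate their Origin entries.
Rows 3 and 4 agree on Origin; apply Origin→Pilot and equate their Pilot entries.
No row becomes fully distinguished — the join is lossy.

No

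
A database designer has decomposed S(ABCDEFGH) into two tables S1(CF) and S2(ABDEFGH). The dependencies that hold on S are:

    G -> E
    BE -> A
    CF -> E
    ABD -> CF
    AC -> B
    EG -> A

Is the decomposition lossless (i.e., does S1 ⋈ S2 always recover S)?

Common attributes: S1 ∩ S2 = {F}.
No dependency enlarges {F}, so (F)⁺ = {F}.
The closure contains neither all of S1 = {CF} nor all of S2 = {ABDEFGH}, so the common attributes are not a superkey of either fragment. The join is lossy.

No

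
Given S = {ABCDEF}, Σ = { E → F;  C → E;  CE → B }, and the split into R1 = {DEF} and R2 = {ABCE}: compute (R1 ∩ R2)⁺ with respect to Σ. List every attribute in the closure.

EF

R1 ∩ R2 = {E}.
E → F applies, adding F
Closure: {EF}.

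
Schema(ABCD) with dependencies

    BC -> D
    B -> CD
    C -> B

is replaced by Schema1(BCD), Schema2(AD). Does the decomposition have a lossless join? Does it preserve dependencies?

lossy but dependency-preserving

Lossless test: (D)⁺ = {D}, which is a superkey of neither fragment — lossy.
Dependency preservation: every FD's attributes lie within a single fragment, so each can be enforced locally — preserved.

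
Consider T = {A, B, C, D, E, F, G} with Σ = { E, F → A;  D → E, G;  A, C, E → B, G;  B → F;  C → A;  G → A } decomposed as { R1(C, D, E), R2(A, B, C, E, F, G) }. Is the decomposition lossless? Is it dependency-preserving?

Lossless test: (C, E)⁺ = {A, B, C, E, F, G}, which contains all of one fragment — lossless.
Dependency preservation: the restricted closure of {D} across the fragments never reaches {E, G}, so D → E, G cannot be enforced without a join — not preserved.

lossless but not dependency-preserving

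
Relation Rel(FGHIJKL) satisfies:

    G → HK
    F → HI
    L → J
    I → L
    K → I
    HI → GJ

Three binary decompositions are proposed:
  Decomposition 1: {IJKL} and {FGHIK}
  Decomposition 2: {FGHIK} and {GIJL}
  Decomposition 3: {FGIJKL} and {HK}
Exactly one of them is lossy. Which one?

Decomposition 3

Decomposition 1: common = {IK}, closure = {IJKL} → lossless.
Decomposition 2: common = {GI}, closure = {GHIJKL} → lossless.
Decomposition 3: common = {K}, closure = {IJKL} → lossy.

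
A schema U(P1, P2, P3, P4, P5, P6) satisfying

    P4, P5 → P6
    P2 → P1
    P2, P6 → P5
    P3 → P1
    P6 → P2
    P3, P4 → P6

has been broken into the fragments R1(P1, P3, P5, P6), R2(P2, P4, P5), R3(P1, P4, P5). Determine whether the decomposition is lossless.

No

Chase test. Columns are P1, P2, P3, P4, P5, P6; row i has aⱼ where attribute j ∈ Ri, else bᵢⱼ.
Initial tableau (one row per fragment):
  row 1: a1 b12 a3 b14 a5 a6
  row 2: b21 a2 b23 a4 a5 b26
  row 3: a1 b32 b33 a4 a5 b36
Rows 2 and 3 agree on P4, P5; apply P4, P5→P6 and equate their P6 entries.
Rows 2 and 3 agree on P6; apply P6→P2 and equate their P2 entries.
Rows 2 and 3 agree on P2; apply P2→P1 and equate their P1 entries.
No row becomes fully distinguished — the join is lossy.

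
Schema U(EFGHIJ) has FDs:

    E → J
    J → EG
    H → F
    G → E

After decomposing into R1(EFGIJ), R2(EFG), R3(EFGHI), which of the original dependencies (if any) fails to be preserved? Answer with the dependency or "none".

E → J lies within R1.
J → EG lies within R1.
H → F lies within R3.
G → E lies within R1.
Every dependency is enforceable on the fragments, so the decomposition is dependency-preserving.

none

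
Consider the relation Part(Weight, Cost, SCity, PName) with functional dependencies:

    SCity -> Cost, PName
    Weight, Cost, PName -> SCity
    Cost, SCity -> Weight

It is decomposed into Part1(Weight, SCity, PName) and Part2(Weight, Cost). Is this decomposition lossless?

Common attributes: Part1 ∩ Part2 = {Weight}.
No dependency enlarges {Weight}, so (Weight)⁺ = {Weight}.
The closure contains neither all of Part1 = {Weight, SCity, PName} nor all of Part2 = {Weight, Cost}, so the common attributes are not a superkey of either fragment. The join is lossy.

No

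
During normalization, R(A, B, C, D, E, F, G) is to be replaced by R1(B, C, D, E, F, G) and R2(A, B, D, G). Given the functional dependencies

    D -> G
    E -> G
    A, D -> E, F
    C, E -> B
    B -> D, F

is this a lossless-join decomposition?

Common attributes: R1 ∩ R2 = {B, D, G}.
Closure of {B, D, G}: B → D, F applies, adding F. So (B, D, G)⁺ = {B, D, F, G}.
The closure contains neither all of R1 = {B, C, D, E, F, G} nor all of R2 = {A, B, D, G}, so the common attributes are not a superkey of either fragment. The join is lossy.

No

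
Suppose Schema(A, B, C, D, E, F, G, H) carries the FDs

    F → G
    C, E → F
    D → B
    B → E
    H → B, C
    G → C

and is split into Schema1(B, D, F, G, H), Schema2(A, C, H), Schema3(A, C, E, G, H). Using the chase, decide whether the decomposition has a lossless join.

Chase test. Columns are A, B, C, D, E, F, G, H; row i has aⱼ where attribute j ∈ Schemai, else bᵢⱼ.
Initial tableau (one row per fragment):
  row 1: b11 a2 b13 a4 b15 a6 a7 a8
  row 2: a1 b22 a3 b24 b25 b26 b27 a8
  row 3: a1 b32 a3 b34 a5 b36 a7 a8
Rows 1 and 2 agree on H; apply H→B, C and equate their B, C entries.
Rows 1 and 3 agree on H; apply H→B, C and equate their B, C entries.
Rows 1 and 2 agree on B; apply B→E and equate their E entries.
Rows 1 and 3 agree on B; apply B→E and equate their E entries.
Rows 1 and 2 agree on C, E; apply C, E→F and equate their F entries.
Rows 1 and 3 agree on C, E; apply C, E→F and equate their F entries.
Rows 1 and 2 agree on F; apply F→G and equate their G entries.
No row becomes fully distinguished — the join is lossy.

No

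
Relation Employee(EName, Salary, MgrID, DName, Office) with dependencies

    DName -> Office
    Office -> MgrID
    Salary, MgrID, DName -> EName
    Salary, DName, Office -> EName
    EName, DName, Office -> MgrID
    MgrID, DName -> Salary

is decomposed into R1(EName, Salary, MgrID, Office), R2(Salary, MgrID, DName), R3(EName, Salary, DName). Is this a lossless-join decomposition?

No

Chase test. Columns are EName, Salary, MgrID, DName, Office; row i has aⱼ where attribute j ∈ Ri, else bᵢⱼ.
Initial tableau (one row per fragment):
  row 1: a1 a2 a3 b14 a5
  row 2: b21 a2 a3 a4 b25
  row 3: a1 a2 b33 a4 b35
Rows 2 and 3 agree on DName; apply DName→Office and equate their Office entries.
Rows 2 and 3 agree on Office; apply Office→MgrID and equate their MgrID entries.
Rows 2 and 3 agree on Salary, MgrID, DName; apply Salary, MgrID, DName→EName and equate their EName entries.
No row becomes fully distinguished — the join is lossy.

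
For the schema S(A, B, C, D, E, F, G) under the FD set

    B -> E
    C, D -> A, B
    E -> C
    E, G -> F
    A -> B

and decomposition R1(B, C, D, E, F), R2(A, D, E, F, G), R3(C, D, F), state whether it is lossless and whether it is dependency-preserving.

Lossless test (chase): Rows 1 and 3 agree on C, D; apply C, D→A, B and equate their A, B entries. Rows 1 and 2 agree on E; apply E→C and equate their C entries. Rows 1 and 3 agree on B; apply B→E and equate their E entries. Rows 1 and 2 agree on C, D; apply C, D→A, B and equate their A, B entries. Row 2 is now all distinguished symbols — the join is lossless.
Dependency preservation: the restricted closure of {A} across the fragments never reaches {B}, so A → B cannot be enforced without a join — not preserved.

lossless but not dependency-preserving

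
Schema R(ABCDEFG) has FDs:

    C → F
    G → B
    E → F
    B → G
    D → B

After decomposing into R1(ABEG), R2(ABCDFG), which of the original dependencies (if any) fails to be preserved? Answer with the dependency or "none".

E → F

Check E → F: no single fragment contains all of {EF}, and the restricted closure of {E} across the fragments never reaches {F}.
C → F is preserved.
G → B is preserved.
B → G is preserved.
D → B is preserved.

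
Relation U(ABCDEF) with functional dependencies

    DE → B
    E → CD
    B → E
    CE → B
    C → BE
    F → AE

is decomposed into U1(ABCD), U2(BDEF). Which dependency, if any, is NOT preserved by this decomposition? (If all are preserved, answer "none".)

F → AE

Check F → AE: no single fragment contains all of {AEF}, and the restricted closure of {F} across the fragments never reaches {AE}.
DE → B is preserved.
E → CD is preserved.
B → E is preserved.
CE → B is preserved.
C → BE is preserved.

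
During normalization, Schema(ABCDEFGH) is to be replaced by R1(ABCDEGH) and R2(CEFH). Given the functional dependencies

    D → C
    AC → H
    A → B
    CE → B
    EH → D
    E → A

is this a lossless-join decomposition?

No

Common attributes: R1 ∩ R2 = {CEH}.
Closure of {CEH}: CE → B applies, adding B; EH → D applies, adding D; E → A applies, adding A. So (CEH)⁺ = {ABCDEH}.
The closure contains neither all of R1 = {ABCDEGH} nor all of R2 = {CEFH}, so the common attributes are not a superkey of either fragment. The join is lossy.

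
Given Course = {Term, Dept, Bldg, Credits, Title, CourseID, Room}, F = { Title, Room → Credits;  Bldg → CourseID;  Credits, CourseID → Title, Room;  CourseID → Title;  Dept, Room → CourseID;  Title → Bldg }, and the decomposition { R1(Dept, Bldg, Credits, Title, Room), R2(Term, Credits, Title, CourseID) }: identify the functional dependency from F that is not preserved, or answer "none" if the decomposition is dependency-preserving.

Title, Room → Credits lies within R1.
Bldg → CourseID: restricted closure across fragments reaches CourseID.
Credits, CourseID → Title, Room: restricted closure across fragments reaches Title, Room.
CourseID → Title lies within R2.
Dept, Room → CourseID: restricted closure across fragments reaches CourseID.
Title → Bldg lies within R1.
Every dependency is enforceable on the fragments, so the decomposition is dependency-preserving.

none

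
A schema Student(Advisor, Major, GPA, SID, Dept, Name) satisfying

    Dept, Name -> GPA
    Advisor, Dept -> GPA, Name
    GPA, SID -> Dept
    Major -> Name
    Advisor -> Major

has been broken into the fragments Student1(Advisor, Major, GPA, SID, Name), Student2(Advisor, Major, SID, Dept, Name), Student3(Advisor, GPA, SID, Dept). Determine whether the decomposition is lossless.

Chase test. Columns are Advisor, Major, GPA, SID, Dept, Name; row i has aⱼ where attribute j ∈ Studenti, else bᵢⱼ.
Initial tableau (one row per fragment):
  row 1: a1 a2 a3 a4 b15 a6
  row 2: a1 a2 b23 a4 a5 a6
  row 3: a1 b32 a3 a4 a5 b36
Rows 2 and 3 agree on Advisor, Dept; apply Advisor, Dept→GPA, Name and equate their GPA, Name entries.
Rows 1 and 2 agree on GPA, SID; apply GPA, SID→Dept and equate their Dept entries.
Rows 1 and 3 agree on Advisor; apply Advisor→Major and equate their Major entries.
Row 1 is now all distinguished symbols — the join is lossless.

Yes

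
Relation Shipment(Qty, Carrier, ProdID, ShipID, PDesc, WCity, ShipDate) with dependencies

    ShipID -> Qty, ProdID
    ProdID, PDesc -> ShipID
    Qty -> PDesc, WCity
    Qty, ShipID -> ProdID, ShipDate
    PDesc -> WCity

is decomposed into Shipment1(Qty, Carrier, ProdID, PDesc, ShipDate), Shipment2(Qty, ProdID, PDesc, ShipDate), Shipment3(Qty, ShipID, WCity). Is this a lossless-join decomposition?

Chase test. Columns are Qty, Carrier, ProdID, ShipID, PDesc, WCity, ShipDate; row i has aⱼ where attribute j ∈ Shipmenti, else bᵢⱼ.
Initial tableau (one row per fragment):
  row 1: a1 a2 a3 b14 a5 b16 a7
  row 2: a1 b22 a3 b24 a5 b26 a7
  row 3: a1 b32 b33 a4 b35 a6 b37
Rows 1 and 2 agree on ProdID, PDesc; apply ProdID, PDesc→ShipID and equate their ShipID entries.
Rows 1 and 2 agree on Qty; apply Qty→PDesc, WCity and equate their PDesc, WCity entries.
Rows 1 and 3 agree on Qty; apply Qty→PDesc, WCity and equate their PDesc, WCity entries.
No row becomes fully distinguished — the join is lossy.

No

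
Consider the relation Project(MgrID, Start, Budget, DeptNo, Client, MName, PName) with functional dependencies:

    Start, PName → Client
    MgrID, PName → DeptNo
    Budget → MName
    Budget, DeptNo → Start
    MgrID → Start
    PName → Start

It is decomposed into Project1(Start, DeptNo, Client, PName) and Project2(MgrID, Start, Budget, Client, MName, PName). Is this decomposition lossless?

Common attributes: Project1 ∩ Project2 = {Start, Client, PName}.
No dependency enlarges {Start, Client, PName}, so (Start, Client, PName)⁺ = {Start, Client, PName}.
The closure contains neither all of Project1 = {Start, DeptNo, Client, PName} nor all of Project2 = {MgrID, Start, Budget, Client, MName, PName}, so the common attributes are not a superkey of either fragment. The join is lossy.

No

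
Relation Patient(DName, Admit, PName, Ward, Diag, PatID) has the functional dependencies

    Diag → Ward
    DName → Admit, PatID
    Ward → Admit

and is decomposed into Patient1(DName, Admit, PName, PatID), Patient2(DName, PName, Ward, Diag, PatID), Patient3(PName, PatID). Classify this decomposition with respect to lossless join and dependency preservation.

lossless but not dependency-preserving

Lossless test (chase): Rows 1 and 2 agree on DName; apply DName→Admit, PatID and equate their Admit, PatID entries. Row 2 is now all distinguished symbols — the join is lossless.
Dependency preservation: the restricted closure of {Ward} across the fragments never reaches {Admit}, so Ward → Admit cannot be enforced without a join — not preserved.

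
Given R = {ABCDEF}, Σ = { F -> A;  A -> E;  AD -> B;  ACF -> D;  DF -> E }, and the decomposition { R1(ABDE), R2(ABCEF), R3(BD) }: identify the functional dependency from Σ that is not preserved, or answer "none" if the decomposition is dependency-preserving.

Check ACF → D: no single fragment contains all of {ACDF}, and the restricted closure of {ACF} across the fragments never reaches {D}.
F → A is preserved.
A → E is preserved.
AD → B is preserved.
DF → E is preserved.

ACF -> D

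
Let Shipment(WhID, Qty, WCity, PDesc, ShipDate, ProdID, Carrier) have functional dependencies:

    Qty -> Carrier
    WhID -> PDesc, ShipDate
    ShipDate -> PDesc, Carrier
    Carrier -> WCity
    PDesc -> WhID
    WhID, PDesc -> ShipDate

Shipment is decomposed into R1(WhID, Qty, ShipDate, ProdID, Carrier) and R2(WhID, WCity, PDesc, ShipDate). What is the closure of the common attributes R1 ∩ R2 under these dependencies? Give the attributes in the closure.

R1 ∩ R2 = {WhID, ShipDate}.
WhID → PDesc, ShipDate applies, adding PDesc
ShipDate → PDesc, Carrier applies, adding Carrier
Carrier → WCity applies, adding WCity
Closure: {WhID, WCity, PDesc, ShipDate, Carrier}.

WhID, WCity, PDesc, ShipDate, Carrier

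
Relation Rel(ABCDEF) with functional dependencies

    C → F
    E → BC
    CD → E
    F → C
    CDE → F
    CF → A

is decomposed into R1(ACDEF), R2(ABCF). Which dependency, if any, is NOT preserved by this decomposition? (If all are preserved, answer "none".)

E → BC

Check E → BC: no single fragment contains all of {BCE}, and the restricted closure of {E} across the fragments never reaches {BC}.
C → F is preserved.
CD → E is preserved.
F → C is preserved.
CDE → F is preserved.
CF → A is preserved.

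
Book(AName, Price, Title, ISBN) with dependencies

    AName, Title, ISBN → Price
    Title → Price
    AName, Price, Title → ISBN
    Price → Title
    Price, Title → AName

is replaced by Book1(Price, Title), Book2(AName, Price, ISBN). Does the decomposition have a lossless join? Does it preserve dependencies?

Lossless test: (Price)⁺ = {AName, Price, Title, ISBN}, which contains all of one fragment — lossless.
Dependency preservation: AName, Title, ISBN → Price; AName, Price, Title → ISBN; Price, Title → AName are not contained in any single fragment, but the restricted closure of each left-hand side across the fragments still reaches the right-hand side; the remaining FDs each lie inside some fragment. All dependencies are preserved.

lossless and dependency-preserving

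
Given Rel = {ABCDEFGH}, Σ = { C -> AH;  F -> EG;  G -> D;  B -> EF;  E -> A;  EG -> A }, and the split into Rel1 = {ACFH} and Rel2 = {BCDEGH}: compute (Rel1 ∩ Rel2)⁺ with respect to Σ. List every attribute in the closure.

Rel1 ∩ Rel2 = {CH}.
C → AH applies, adding A
Closure: {ACH}.

ACH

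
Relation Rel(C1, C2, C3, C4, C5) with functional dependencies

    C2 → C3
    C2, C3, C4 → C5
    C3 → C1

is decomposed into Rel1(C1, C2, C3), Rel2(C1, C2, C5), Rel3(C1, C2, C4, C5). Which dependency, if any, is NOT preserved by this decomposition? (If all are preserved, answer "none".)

C2 → C3 lies within Rel1.
C2, C3, C4 → C5: restricted closure across fragments reaches C5.
C3 → C1 lies within Rel1.
Every dependency is enforceable on the fragments, so the decomposition is dependency-preserving.

none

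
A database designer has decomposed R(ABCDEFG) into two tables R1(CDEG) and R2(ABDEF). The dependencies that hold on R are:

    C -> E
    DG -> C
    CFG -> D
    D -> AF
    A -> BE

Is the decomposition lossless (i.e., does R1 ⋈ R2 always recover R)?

Yes

Common attributes: R1 ∩ R2 = {DE}.
Closure of {DE}: D → AF applies, adding AF; A → BE applies, adding B. So (DE)⁺ = {ABDEF}.
This closure contains every attribute of R2, so R1 ∩ R2 → R2. The join is lossless.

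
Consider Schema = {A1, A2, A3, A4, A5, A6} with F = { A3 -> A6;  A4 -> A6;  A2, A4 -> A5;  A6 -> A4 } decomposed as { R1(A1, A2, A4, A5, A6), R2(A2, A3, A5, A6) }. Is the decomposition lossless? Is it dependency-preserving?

Lossless test: (A2, A5, A6)⁺ = {A2, A4, A5, A6}, which is a superkey of neither fragment — lossy.
Dependency preservation: every FD's attributes lie within a single fragment, so each can be enforced locally — preserved.

lossy but dependency-preserving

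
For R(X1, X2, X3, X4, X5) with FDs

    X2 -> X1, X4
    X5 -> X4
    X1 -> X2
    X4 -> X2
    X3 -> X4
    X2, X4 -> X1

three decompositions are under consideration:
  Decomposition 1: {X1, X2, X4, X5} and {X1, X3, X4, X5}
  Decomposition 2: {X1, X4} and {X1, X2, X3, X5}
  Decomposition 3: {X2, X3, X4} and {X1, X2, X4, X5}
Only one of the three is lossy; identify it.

Decomposition 3

Decomposition 1: common = {X1, X4, X5}, closure = {X1, X2, X4, X5} → lossless.
Decomposition 2: common = {X1}, closure = {X1, X2, X4} → lossless.
Decomposition 3: common = {X2, X4}, closure = {X1, X2, X4} → lossy.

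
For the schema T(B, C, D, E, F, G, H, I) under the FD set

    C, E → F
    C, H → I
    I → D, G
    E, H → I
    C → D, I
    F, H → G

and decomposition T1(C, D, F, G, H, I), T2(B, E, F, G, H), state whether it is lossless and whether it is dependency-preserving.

Lossless test: (F, G, H)⁺ = {F, G, H}, which is a superkey of neither fragment — lossy.
Dependency preservation: the restricted closure of {C, E} across the fragments never reaches {F}, so C, E → F cannot be enforced without a join — not preserved.

lossy and not dependency-preserving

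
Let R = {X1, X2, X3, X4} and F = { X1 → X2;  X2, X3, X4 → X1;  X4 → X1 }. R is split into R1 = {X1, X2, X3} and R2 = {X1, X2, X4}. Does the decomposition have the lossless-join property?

No

Common attributes: R1 ∩ R2 = {X1, X2}.
No dependency enlarges {X1, X2}, so (X1, X2)⁺ = {X1, X2}.
The closure contains neither all of R1 = {X1, X2, X3} nor all of R2 = {X1, X2, X4}, so the common attributes are not a superkey of either fragment. The join is lossy.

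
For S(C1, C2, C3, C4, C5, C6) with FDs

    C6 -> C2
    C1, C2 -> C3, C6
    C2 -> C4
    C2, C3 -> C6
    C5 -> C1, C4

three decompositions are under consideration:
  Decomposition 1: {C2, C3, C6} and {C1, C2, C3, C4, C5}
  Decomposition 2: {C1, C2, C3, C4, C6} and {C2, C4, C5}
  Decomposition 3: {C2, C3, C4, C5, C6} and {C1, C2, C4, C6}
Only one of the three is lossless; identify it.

Decomposition 1: common = {C2, C3}, closure = {C2, C3, C4, C6} → lossless.
Decomposition 2: common = {C2, C4}, closure = {C2, C4} → lossy.
Decomposition 3: common = {C2, C4, C6}, closure = {C2, C4, C6} → lossy.

Decomposition 1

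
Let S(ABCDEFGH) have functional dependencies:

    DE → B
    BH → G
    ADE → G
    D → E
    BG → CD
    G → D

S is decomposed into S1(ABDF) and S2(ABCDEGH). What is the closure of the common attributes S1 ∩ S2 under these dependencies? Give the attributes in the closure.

S1 ∩ S2 = {ABD}.
D → E applies, adding E
ADE → G applies, adding G
BG → CD applies, adding C
Closure: {ABCDEG}.

ABCDEG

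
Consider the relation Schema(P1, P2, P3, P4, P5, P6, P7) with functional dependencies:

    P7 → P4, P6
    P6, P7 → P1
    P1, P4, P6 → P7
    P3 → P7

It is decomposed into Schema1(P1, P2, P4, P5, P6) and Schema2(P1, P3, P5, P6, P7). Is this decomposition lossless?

No

Common attributes: Schema1 ∩ Schema2 = {P1, P5, P6}.
No dependency enlarges {P1, P5, P6}, so (P1, P5, P6)⁺ = {P1, P5, P6}.
The closure contains neither all of Schema1 = {P1, P2, P4, P5, P6} nor all of Schema2 = {P1, P3, P5, P6, P7}, so the common attributes are not a superkey of either fragment. The join is lossy.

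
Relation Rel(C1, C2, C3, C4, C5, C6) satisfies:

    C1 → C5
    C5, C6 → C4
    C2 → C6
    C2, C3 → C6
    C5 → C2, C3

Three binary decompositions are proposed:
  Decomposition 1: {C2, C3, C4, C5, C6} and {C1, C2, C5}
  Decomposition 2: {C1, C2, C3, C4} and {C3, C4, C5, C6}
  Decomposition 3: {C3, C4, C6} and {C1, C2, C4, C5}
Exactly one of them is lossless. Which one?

Decomposition 1

Decomposition 1: common = {C2, C5}, closure = {C2, C3, C4, C5, C6} → lossless.
Decomposition 2: common = {C3, C4}, closure = {C3, C4} → lossy.
Decomposition 3: common = {C4}, closure = {C4} → lossy.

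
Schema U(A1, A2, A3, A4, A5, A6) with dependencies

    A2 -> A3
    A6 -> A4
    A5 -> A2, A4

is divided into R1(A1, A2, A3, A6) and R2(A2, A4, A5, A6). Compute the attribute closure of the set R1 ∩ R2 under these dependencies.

A2, A3, A4, A6

R1 ∩ R2 = {A2, A6}.
A2 → A3 applies, adding A3
A6 → A4 applies, adding A4
Closure: {A2, A3, A4, A6}.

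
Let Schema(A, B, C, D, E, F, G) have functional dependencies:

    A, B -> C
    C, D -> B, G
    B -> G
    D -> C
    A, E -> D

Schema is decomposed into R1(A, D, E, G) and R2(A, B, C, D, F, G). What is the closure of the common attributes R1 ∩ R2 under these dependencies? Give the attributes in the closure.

R1 ∩ R2 = {A, D, G}.
D → C applies, adding C
C, D → B, G applies, adding B
Closure: {A, B, C, D, G}.

A, B, C, D, G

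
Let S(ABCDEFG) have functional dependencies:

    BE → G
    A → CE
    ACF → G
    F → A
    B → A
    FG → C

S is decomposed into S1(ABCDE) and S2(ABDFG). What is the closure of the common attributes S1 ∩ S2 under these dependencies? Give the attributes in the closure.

S1 ∩ S2 = {ABD}.
A → CE applies, adding CE
BE → G applies, adding G
Closure: {ABCDEG}.

ABCDEG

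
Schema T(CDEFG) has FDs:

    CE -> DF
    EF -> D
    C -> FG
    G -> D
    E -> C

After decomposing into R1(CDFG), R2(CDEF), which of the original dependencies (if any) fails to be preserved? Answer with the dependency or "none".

CE → DF lies within R2.
EF → D lies within R2.
C → FG lies within R1.
G → D lies within R1.
E → C lies within R2.
Every dependency is enforceable on the fragments, so the decomposition is dependency-preserving.

none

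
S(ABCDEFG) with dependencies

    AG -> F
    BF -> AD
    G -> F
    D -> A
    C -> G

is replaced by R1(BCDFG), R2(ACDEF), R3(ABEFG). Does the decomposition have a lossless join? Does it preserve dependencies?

lossy but dependency-preserving

Lossless test (chase): Rows 1 and 3 agree on BF; apply BF→AD and equate their AD entries. Rows 1 and 2 agree on C; apply C→G and equate their G entries. No row becomes fully distinguished — the join is lossy.
Dependency preservation: BF → AD is not contained in any single fragment, but the restricted closure of its left-hand side across the fragments still reaches the right-hand side; the remaining FDs each lie inside some fragment. All dependencies are preserved.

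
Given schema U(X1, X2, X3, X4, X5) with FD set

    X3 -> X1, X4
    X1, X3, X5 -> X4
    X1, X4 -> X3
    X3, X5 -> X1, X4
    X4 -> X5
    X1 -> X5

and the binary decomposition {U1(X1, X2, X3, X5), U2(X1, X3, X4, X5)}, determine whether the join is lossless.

Yes

Common attributes: U1 ∩ U2 = {X1, X3, X5}.
Closure of {X1, X3, X5}: X3 → X1, X4 applies, adding X4. So (X1, X3, X5)⁺ = {X1, X3, X4, X5}.
This closure contains every attribute of U2, so U1 ∩ U2 → U2. The join is lossless.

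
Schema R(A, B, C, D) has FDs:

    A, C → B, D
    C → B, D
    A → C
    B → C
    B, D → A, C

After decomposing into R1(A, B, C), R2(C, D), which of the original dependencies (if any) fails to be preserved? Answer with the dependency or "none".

A, C → B, D: restricted closure across fragments reaches B, D.
C → B, D: restricted closure across fragments reaches B, D.
A → C lies within R1.
B → C lies within R1.
B, D → A, C: restricted closure across fragments reaches A, C.
Every dependency is enforceable on the fragments, so the decomposition is dependency-preserving.

none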